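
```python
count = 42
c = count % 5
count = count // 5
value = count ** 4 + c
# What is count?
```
Trace:
  count=42
  count=42, c=2
  count=8, c=2
  count=8, c=2, value=4098

Final answer: 8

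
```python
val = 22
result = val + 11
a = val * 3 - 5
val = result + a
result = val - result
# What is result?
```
Trace:
  val=22
  val=22, result=33
  val=22, result=33, a=61
  val=94, result=33, a=61
  val=94, result=61, a=61

Final answer: 61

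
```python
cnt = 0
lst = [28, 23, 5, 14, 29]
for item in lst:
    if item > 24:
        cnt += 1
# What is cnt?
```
Trace:
  cnt=0
  cnt=1, item=28
  cnt=1, item=23
  cnt=1, item=5
  cnt=1, item=14
  cnt=2, item=29

Final answer: 2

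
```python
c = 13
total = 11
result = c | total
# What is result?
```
Trace:
  c=13
  c=13, total=11
  c=13, total=11, result=15

Final answer: 15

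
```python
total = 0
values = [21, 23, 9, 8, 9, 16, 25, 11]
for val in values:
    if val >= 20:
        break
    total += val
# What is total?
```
Trace:
  total=0
  total=0, val=21

Final answer: 0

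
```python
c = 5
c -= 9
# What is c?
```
Trace:
  c=5
  c=-4

Final answer: -4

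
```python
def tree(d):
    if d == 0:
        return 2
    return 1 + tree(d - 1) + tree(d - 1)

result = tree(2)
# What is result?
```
Call trace (a repeated sub-call is expanded the first time; later identical calls just restate its return value):
tree(d=2)
  tree(d=1)
    tree(d=0)
    -> return 2
    tree(d=0)
    -> return 2
  -> return 5
  tree(d=1) -> return 5  (same call as traced above)
-> return 11

Final answer: 11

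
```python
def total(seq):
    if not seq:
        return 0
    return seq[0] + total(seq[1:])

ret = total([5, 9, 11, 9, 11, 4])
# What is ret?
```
Call trace:
total(seq=[5, 9, 11, 9, 11, 4])
  total(seq=[9, 11, 9, 11, 4])
    total(seq=[11, 9, 11, 4])
      total(seq=[9, 11, 4])
        total(seq=[11, 4])
          total(seq=[4])
            total(seq=[])
            -> return 0
          -> return 4
        -> return 15
      -> return 24
    -> return 35
  -> return 44
-> return 49

Final answer: 49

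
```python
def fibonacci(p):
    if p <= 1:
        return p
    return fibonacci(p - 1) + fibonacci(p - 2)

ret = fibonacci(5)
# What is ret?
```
Call trace (a repeated sub-call is expanded the first time; later identical calls just restate its return value):
fibonacci(p=5)
  fibonacci(p=4)
    fibonacci(p=3)
      fibonacci(p=2)
        fibonacci(p=1)
        -> return 1
        fibonacci(p=0)
        -> return 0
      -> return 1
      fibonacci(p=1)
      -> return 1
    -> return 2
    fibonacci(p=2) -> return 1  (same call as traced above)
  -> return 3
  fibonacci(p=3) -> return 2  (same call as traced above)
-> return 5

Final answer: 5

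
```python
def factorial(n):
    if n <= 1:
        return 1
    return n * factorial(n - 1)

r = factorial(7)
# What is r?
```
Call trace:
factorial(n=7)
  factorial(n=6)
    factorial(n=5)
      factorial(n=4)
        factorial(n=3)
          factorial(n=2)
            factorial(n=1)
            -> return 1
          -> return 2
        -> return 6
      -> return 24
    -> return 120
  -> return 720
-> return 5040

Final answer: 5040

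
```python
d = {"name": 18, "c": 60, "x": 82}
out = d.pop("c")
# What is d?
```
Trace:
  d={'name': 18, 'c': 60, 'x': 82}
  d={'name': 18, 'x': 82}, out=60

Final answer: {'name': 18, 'x': 82}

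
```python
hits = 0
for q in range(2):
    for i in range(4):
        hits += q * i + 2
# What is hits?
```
Trace:
  hits=0
  hits=2, q=0, i=0
  hits=4, q=0, i=1
  hits=6, q=0, i=2
  hits=8, q=0, i=3
  hits=10, q=1, i=0
  hits=13, q=1, i=1
  hits=17, q=1, i=2
  hits=22, q=1, i=3

Final answer: 22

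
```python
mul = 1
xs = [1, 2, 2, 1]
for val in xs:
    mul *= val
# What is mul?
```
Trace:
  mul=1
  mul=1, val=1
  mul=2, val=2
  mul=4, val=2
  mul=4, val=1

Final answer: 4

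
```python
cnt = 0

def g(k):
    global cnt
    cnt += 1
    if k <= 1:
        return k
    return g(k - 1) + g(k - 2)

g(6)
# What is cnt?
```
Call trace (a repeated sub-call is expanded the first time; later identical calls just restate its return value):
g(k=6)
  g(k=5)
    g(k=4)
      g(k=3)
        g(k=2)
          g(k=1)
          -> return 1
          g(k=0)
          -> return 0
        -> return 1
        g(k=1)
        -> return 1
      -> return 2
      g(k=2) -> return 1  (same call as traced above)
    -> return 3
    g(k=3) -> return 2  (same call as traced above)
  -> return 5
  g(k=4) -> return 3  (same call as traced above)
-> return 8

cnt is incremented once per call, so count the calls in each subtree. Let C(k) = number of calls made by g(k).
C(0) = C(1) = 1 (base case, no recursion); C(k) = 1 + C(k - 1) + C(k - 2) otherwise.
C(2) = 1 + C(1) + C(0) = 1 + 1 + 1 = 3
C(3) = 1 + C(2) + C(1) = 1 + 3 + 1 = 5
C(4) = 1 + C(3) + C(2) = 1 + 5 + 3 = 9
C(5) = 1 + C(4) + C(3) = 1 + 9 + 5 = 15
C(6) = 1 + C(5) + C(4) = 1 + 15 + 9 = 25
cnt = C(6) = 25

Final answer: 25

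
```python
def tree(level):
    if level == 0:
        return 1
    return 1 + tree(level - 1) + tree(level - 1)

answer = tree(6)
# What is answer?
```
Call trace (a repeated sub-call is expanded the first time; later identical calls just restate its return value):
tree(level=6)
  tree(level=5)
    tree(level=4)
      tree(level=3)
        tree(level=2)
          tree(level=1)
            tree(level=0)
            -> return 1
            tree(level=0)
            -> return 1
          -> return 3
          tree(level=1) -> return 3  (same call as traced above)
        -> return 7
        tree(level=2) -> return 7  (same call as traced above)
      -> return 15
      tree(level=3) -> return 15  (same call as traced above)
    -> return 31
    tree(level=4) -> return 31  (same call as traced above)
  -> return 63
  tree(level=5) -> return 63  (same call as traced above)
-> return 127

Final answer: 127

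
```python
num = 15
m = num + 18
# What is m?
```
Trace:
  num=15
  num=15, m=33

Final answer: 33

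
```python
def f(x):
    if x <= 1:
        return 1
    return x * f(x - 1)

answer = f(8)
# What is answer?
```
Call trace:
f(x=8)
  f(x=7)
    f(x=6)
      f(x=5)
        f(x=4)
          f(x=3)
            f(x=2)
              f(x=1)
              -> return 1
            -> return 2
          -> return 6
        -> return 24
      -> return 120
    -> return 720
  -> return 5040
-> return 40320

Final answer: 40320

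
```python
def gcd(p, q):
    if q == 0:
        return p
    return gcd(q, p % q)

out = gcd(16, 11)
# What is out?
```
Call trace:
gcd(p=16, q=11)
  gcd(p=11, q=5)
    gcd(p=5, q=1)
      gcd(p=1, q=0)
      -> return 1
    -> return 1
  -> return 1
-> return 1

Final answer: 1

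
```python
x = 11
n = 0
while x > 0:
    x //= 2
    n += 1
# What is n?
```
Trace:
  x=11
  x=11, n=0
  x=5, n=1
  x=2, n=2
  x=1, n=3
  x=0, n=4

Final answer: 4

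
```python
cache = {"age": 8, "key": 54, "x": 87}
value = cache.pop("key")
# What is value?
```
Trace:
  cache={'age': 8, 'key': 54, 'x': 87}
  cache={'age': 8, 'x': 87}, value=54

Final answer: 54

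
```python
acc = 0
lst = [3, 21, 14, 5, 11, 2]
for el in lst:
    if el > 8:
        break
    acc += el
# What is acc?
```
Trace:
  acc=0
  acc=3, el=3
  acc=3, el=21

Final answer: 3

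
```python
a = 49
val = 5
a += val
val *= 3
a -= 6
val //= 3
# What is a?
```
Trace:
  a=49
  a=49, val=5
  a=54, val=5
  a=54, val=15
  a=48, val=15
  a=48, val=5

Final answer: 48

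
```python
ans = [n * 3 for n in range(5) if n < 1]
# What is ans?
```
Trace:
  n=0
  n=1
  n=2
  n=3
  n=4
  ans=[0]

Final answer: [0]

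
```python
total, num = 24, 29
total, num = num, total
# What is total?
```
Trace:
  total=24, num=29
  total=29, num=24

Final answer: 29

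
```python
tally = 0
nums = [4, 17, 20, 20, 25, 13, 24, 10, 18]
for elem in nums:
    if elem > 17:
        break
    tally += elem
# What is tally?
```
Trace:
  tally=0
  tally=4, elem=4
  tally=21, elem=17
  tally=21, elem=20

Final answer: 21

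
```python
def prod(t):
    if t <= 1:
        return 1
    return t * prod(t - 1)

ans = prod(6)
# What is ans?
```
Call trace:
prod(t=6)
  prod(t=5)
    prod(t=4)
      prod(t=3)
        prod(t=2)
          prod(t=1)
          -> return 1
        -> return 2
      -> return 6
    -> return 24
  -> return 120
-> return 720

Final answer: 720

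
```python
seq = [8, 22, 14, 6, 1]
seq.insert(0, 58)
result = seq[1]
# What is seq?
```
Trace:
  seq=[8, 22, 14, 6, 1]
  seq=[58, 8, 22, 14, 6, 1]
  seq=[58, 8, 22, 14, 6, 1], result=8

Final answer: [58, 8, 22, 14, 6, 1]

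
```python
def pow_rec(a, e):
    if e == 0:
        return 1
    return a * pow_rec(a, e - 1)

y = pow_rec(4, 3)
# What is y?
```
Call trace:
pow_rec(a=4, e=3)
  pow_rec(a=4, e=2)
    pow_rec(a=4, e=1)
      pow_rec(a=4, e=0)
      -> return 1
    -> return 4
  -> return 16
-> return 64

Final answer: 64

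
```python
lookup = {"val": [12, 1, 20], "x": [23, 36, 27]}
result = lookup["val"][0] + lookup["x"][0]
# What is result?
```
Trace:
  lookup={'val': [12, 1, 20], 'x': [23, 36, 27]}
  lookup={'val': [12, 1, 20], 'x': [23, 36, 27]}, result=35

Final answer: 35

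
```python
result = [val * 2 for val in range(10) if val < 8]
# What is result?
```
Trace:
  val=0
  val=1
  val=2
  val=3
  val=4
  val=5
  val=6
  val=7
  val=8
  val=9
  result=[0, 2, 4, 6, 8, 10, 12, 14]

Final answer: [0, 2, 4, 6, 8, 10, 12, 14]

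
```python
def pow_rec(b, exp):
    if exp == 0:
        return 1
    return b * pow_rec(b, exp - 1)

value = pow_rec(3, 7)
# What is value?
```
Call trace:
pow_rec(b=3, exp=7)
  pow_rec(b=3, exp=6)
    pow_rec(b=3, exp=5)
      pow_rec(b=3, exp=4)
        pow_rec(b=3, exp=3)
          pow_rec(b=3, exp=2)
            pow_rec(b=3, exp=1)
              pow_rec(b=3, exp=0)
              -> return 1
            -> return 3
          -> return 9
        -> return 27
      -> return 81
    -> return 243
  -> return 729
-> return 2187

Final answer: 2187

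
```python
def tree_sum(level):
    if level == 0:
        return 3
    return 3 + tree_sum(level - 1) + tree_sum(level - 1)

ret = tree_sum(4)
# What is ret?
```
Call trace (a repeated sub-call is expanded the first time; later identical calls just restate its return value):
tree_sum(level=4)
  tree_sum(level=3)
    tree_sum(level=2)
      tree_sum(level=1)
        tree_sum(level=0)
        -> return 3
        tree_sum(level=0)
        -> return 3
      -> return 9
      tree_sum(level=1) -> return 9  (same call as traced above)
    -> return 21
    tree_sum(level=2) -> return 21  (same call as traced above)
  -> return 45
  tree_sum(level=3) -> return 45  (same call as traced above)
-> return 93

Final answer: 93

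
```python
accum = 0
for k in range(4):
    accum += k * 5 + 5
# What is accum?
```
Trace:
  accum=0
  accum=5, k=0
  accum=15, k=1
  accum=30, k=2
  accum=50, k=3

Final answer: 50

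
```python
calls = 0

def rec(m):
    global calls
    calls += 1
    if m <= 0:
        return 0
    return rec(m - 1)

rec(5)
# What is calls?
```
Call trace:
rec(m=5)
  rec(m=4)
    rec(m=3)
      rec(m=2)
        rec(m=1)
          rec(m=0)
          -> return 0
        -> return 0
      -> return 0
    -> return 0
  -> return 0
-> return 0

calls is incremented once per call. rec is entered once for each m = 5, 4, 3, 2, 1, 0 (the m <= 0 call returns without recursing), i.e. 5 + 1 calls.
calls = 6

Final answer: 6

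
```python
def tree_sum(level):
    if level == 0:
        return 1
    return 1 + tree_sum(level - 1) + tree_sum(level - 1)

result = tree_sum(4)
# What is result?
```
Call trace (a repeated sub-call is expanded the first time; later identical calls just restate its return value):
tree_sum(level=4)
  tree_sum(level=3)
    tree_sum(level=2)
      tree_sum(level=1)
        tree_sum(level=0)
        -> return 1
        tree_sum(level=0)
        -> return 1
      -> return 3
      tree_sum(level=1) -> return 3  (same call as traced above)
    -> return 7
    tree_sum(level=2) -> return 7  (same call as traced above)
  -> return 15
  tree_sum(level=3) -> return 15  (same call as traced above)
-> return 31

Final answer: 31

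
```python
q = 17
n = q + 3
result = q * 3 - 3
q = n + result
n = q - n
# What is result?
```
Trace:
  q=17
  q=17, n=20
  q=17, n=20, result=48
  q=68, n=20, result=48
  q=68, n=48, result=48

Final answer: 48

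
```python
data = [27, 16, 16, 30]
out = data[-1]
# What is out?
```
Trace:
  data=[27, 16, 16, 30]
  data=[27, 16, 16, 30], out=30

Final answer: 30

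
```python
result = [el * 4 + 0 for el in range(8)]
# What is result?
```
Trace:
  el=0
  el=1
  el=2
  el=3
  el=4
  el=5
  el=6
  el=7
  result=[0, 4, 8, 12, 16, 20, 24, 28]

Final answer: [0, 4, 8, 12, 16, 20, 24, 28]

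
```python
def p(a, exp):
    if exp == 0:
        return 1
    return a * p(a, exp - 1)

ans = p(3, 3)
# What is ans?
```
Call trace:
p(a=3, exp=3)
  p(a=3, exp=2)
    p(a=3, exp=1)
      p(a=3, exp=0)
      -> return 1
    -> return 3
  -> return 9
-> return 27

Final answer: 27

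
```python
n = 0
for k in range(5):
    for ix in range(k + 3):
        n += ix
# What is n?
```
Trace:
  n=0
  n=0, k=0, ix=0
  n=1, k=0, ix=1
  n=3, k=0, ix=2
  n=3, k=1, ix=0
  n=4, k=1, ix=1
  n=6, k=1, ix=2
  n=9, k=1, ix=3
  n=9, k=2, ix=0
  n=10, k=2, ix=1
  n=12, k=2, ix=2
  n=15, k=2, ix=3
  n=19, k=2, ix=4
  n=19, k=3, ix=0
  n=20, k=3, ix=1
  n=22, k=3, ix=2
  n=25, k=3, ix=3
  n=29, k=3, ix=4
  n=34, k=3, ix=5
  n=34, k=4, ix=0
  n=35, k=4, ix=1
  n=37, k=4, ix=2
  n=40, k=4, ix=3
  n=44, k=4, ix=4
  n=49, k=4, ix=5
  n=55, k=4, ix=6

Final answer: 55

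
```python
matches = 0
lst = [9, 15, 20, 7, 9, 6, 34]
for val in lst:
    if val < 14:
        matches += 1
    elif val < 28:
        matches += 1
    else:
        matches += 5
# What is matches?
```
Trace:
  matches=0
  matches=1, val=9
  matches=2, val=15
  matches=3, val=20
  matches=4, val=7
  matches=5, val=9
  matches=6, val=6
  matches=11, val=34

Final answer: 11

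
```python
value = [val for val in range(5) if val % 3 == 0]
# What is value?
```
Trace:
  val=0
  val=1
  val=2
  val=3
  val=4
  value=[0, 3]

Final answer: [0, 3]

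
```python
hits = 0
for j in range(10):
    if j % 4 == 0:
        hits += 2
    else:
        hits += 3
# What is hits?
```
Trace:
  hits=0
  hits=2, j=0
  hits=5, j=1
  hits=8, j=2
  hits=11, j=3
  hits=13, j=4
  hits=16, j=5
  hits=19, j=6
  hits=22, j=7
  hits=24, j=8
  hits=27, j=9

Final answer: 27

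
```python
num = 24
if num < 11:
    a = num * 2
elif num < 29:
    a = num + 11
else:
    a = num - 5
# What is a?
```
Trace:
  num=24
  num=24, a=35

Final answer: 35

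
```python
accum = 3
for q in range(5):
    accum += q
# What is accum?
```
Trace:
  accum=3
  accum=3, q=0
  accum=4, q=1
  accum=6, q=2
  accum=9, q=3
  accum=13, q=4

Final answer: 13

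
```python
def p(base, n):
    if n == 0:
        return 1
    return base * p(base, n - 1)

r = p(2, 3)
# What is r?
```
Call trace:
p(base=2, n=3)
  p(base=2, n=2)
    p(base=2, n=1)
      p(base=2, n=0)
      -> return 1
    -> return 2
  -> return 4
-> return 8

Final answer: 8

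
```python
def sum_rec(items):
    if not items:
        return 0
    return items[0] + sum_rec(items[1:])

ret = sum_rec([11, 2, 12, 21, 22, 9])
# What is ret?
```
Call trace:
sum_rec(items=[11, 2, 12, 21, 22, 9])
  sum_rec(items=[2, 12, 21, 22, 9])
    sum_rec(items=[12, 21, 22, 9])
      sum_rec(items=[21, 22, 9])
        sum_rec(items=[22, 9])
          sum_rec(items=[9])
            sum_rec(items=[])
            -> return 0
          -> return 9
        -> return 31
      -> return 52
    -> return 64
  -> return 66
-> return 77

Final answer: 77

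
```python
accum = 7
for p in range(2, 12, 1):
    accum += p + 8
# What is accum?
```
Trace:
  accum=7
  accum=17, p=2
  accum=28, p=3
  accum=40, p=4
  accum=53, p=5
  accum=67, p=6
  accum=82, p=7
  accum=98, p=8
  accum=115, p=9
  accum=133, p=10
  accum=152, p=11

Final answer: 152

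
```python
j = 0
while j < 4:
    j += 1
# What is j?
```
Trace:
  j=0
  j=1
  j=2
  j=3
  j=4

Final answer: 4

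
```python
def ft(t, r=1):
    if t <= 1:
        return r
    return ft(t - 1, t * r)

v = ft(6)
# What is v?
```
Call trace:
ft(t=6, r=1)
  ft(t=5, r=6)
    ft(t=4, r=30)
      ft(t=3, r=120)
        ft(t=2, r=360)
          ft(t=1, r=720)
          -> return 720
        -> return 720
      -> return 720
    -> return 720
  -> return 720
-> return 720

Final answer: 720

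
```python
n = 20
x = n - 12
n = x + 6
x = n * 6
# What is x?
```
Trace:
  n=20
  n=20, x=8
  n=14, x=8
  n=14, x=84

Final answer: 84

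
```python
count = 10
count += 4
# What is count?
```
Trace:
  count=10
  count=14

Final answer: 14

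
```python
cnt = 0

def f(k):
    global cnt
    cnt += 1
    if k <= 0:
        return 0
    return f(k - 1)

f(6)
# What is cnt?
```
Call trace:
f(k=6)
  f(k=5)
    f(k=4)
      f(k=3)
        f(k=2)
          f(k=1)
            f(k=0)
            -> return 0
          -> return 0
        -> return 0
      -> return 0
    -> return 0
  -> return 0
-> return 0

cnt is incremented once per call. f is entered once for each k = 6, 5, 4, 3, 2, 1, 0 (the k <= 0 call returns without recursing), i.e. 6 + 1 calls.
cnt = 7

Final answer: 7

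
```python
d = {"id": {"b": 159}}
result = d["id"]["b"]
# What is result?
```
Trace:
  d={'id': {'b': 159}}
  d={'id': {'b': 159}}, result=159

Final answer: 159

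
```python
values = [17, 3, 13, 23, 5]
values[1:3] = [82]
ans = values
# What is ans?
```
Trace:
  values=[17, 3, 13, 23, 5]
  values=[17, 82, 23, 5]
  values=[17, 82, 23, 5], ans=[17, 82, 23, 5]

Final answer: [17, 82, 23, 5]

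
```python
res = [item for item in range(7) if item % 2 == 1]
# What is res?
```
Trace:
  item=0
  item=1
  item=2
  item=3
  item=4
  item=5
  item=6
  res=[1, 3, 5]

Final answer: [1, 3, 5]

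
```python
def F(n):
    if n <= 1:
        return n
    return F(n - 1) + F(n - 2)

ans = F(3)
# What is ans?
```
Call trace:
F(n=3)
  F(n=2)
    F(n=1)
    -> return 1
    F(n=0)
    -> return 0
  -> return 1
  F(n=1)
  -> return 1
-> return 2

Final answer: 2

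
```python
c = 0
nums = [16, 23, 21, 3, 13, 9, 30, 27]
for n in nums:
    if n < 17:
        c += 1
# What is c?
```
Trace:
  c=0
  c=1, n=16
  c=1, n=23
  c=1, n=21
  c=2, n=3
  c=3, n=13
  c=4, n=9
  c=4, n=30
  c=4, n=27

Final answer: 4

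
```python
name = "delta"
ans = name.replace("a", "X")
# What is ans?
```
Trace:
  name='delta'
  name='delta', ans='deltX'

Final answer: 'deltX'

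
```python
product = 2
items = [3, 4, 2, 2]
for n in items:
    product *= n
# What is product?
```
Trace:
  product=2
  product=6, n=3
  product=24, n=4
  product=48, n=2
  product=96, n=2

Final answer: 96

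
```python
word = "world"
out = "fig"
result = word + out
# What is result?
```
Trace:
  word='world'
  word='world', out='fig'
  word='world', out='fig', result='worldfig'

Final answer: 'worldfig'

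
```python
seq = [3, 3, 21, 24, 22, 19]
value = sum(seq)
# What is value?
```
Trace:
  seq=[3, 3, 21, 24, 22, 19]
  seq=[3, 3, 21, 24, 22, 19], value=92

Final answer: 92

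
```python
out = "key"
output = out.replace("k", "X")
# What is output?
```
Trace:
  out='key'
  out='key', output='Xey'

Final answer: 'Xey'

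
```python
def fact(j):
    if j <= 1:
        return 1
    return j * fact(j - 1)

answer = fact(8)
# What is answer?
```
Call trace:
fact(j=8)
  fact(j=7)
    fact(j=6)
      fact(j=5)
        fact(j=4)
          fact(j=3)
            fact(j=2)
              fact(j=1)
              -> return 1
            -> return 2
          -> return 6
        -> return 24
      -> return 120
    -> return 720
  -> return 5040
-> return 40320

Final answer: 40320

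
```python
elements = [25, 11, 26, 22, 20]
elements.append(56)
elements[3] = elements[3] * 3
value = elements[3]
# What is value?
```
Trace:
  elements=[25, 11, 26, 22, 20]
  elements=[25, 11, 26, 22, 20, 56]
  elements=[25, 11, 26, 66, 20, 56]
  elements=[25, 11, 26, 66, 20, 56], value=66

Final answer: 66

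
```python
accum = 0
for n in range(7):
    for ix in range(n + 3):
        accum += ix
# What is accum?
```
Trace:
  accum=0
  accum=0, n=0, ix=0
  accum=1, n=0, ix=1
  accum=3, n=0, ix=2
  accum=3, n=1, ix=0
  accum=4, n=1, ix=1
  accum=6, n=1, ix=2
  accum=9, n=1, ix=3
  accum=9, n=2, ix=0
  accum=10, n=2, ix=1
  accum=12, n=2, ix=2
  accum=15, n=2, ix=3
  accum=19, n=2, ix=4
  accum=19, n=3, ix=0
  accum=20, n=3, ix=1
  accum=22, n=3, ix=2
  accum=25, n=3, ix=3
  accum=29, n=3, ix=4
  accum=34, n=3, ix=5
  accum=34, n=4, ix=0
  accum=35, n=4, ix=1
  accum=37, n=4, ix=2
  accum=40, n=4, ix=3
  accum=44, n=4, ix=4
  accum=49, n=4, ix=5
  accum=55, n=4, ix=6
  accum=55, n=5, ix=0
  accum=56, n=5, ix=1
  accum=58, n=5, ix=2
  accum=61, n=5, ix=3
  accum=65, n=5, ix=4
  accum=70, n=5, ix=5
  accum=76, n=5, ix=6
  accum=83, n=5, ix=7
  accum=83, n=6, ix=0
  accum=84, n=6, ix=1
  accum=86, n=6, ix=2
  accum=89, n=6, ix=3
  accum=93, n=6, ix=4
  accum=98, n=6, ix=5
  accum=104, n=6, ix=6
  accum=111, n=6, ix=7
  accum=119, n=6, ix=8

Final answer: 119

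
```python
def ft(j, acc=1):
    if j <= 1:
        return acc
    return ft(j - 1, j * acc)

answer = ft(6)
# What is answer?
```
Call trace:
ft(j=6, acc=1)
  ft(j=5, acc=6)
    ft(j=4, acc=30)
      ft(j=3, acc=120)
        ft(j=2, acc=360)
          ft(j=1, acc=720)
          -> return 720
        -> return 720
      -> return 720
    -> return 720
  -> return 720
-> return 720

Final answer: 720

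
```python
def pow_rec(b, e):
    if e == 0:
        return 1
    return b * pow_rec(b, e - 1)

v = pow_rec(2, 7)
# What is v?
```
Call trace:
pow_rec(b=2, e=7)
  pow_rec(b=2, e=6)
    pow_rec(b=2, e=5)
      pow_rec(b=2, e=4)
        pow_rec(b=2, e=3)
          pow_rec(b=2, e=2)
            pow_rec(b=2, e=1)
              pow_rec(b=2, e=0)
              -> return 1
            -> return 2
          -> return 4
        -> return 8
      -> return 16
    -> return 32
  -> return 64
-> return 128

Final answer: 128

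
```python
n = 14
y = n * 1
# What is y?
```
Trace:
  n=14
  n=14, y=14

Final answer: 14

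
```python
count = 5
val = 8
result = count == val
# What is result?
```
Trace:
  count=5
  count=5, val=8
  count=5, val=8, result=False

Final answer: False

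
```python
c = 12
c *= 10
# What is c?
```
Trace:
  c=12
  c=120

Final answer: 120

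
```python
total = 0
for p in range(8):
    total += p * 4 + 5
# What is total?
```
Trace:
  total=0
  total=5, p=0
  total=14, p=1
  total=27, p=2
  total=44, p=3
  total=65, p=4
  total=90, p=5
  total=119, p=6
  total=152, p=7

Final answer: 152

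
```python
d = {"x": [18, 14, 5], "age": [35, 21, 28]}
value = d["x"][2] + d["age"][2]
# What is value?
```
Trace:
  d={'x': [18, 14, 5], 'age': [35, 21, 28]}
  d={'x': [18, 14, 5], 'age': [35, 21, 28]}, value=33

Final answer: 33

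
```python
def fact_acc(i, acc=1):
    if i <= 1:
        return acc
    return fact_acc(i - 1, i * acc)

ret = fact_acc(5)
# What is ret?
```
Call trace:
fact_acc(i=5, acc=1)
  fact_acc(i=4, acc=5)
    fact_acc(i=3, acc=20)
      fact_acc(i=2, acc=60)
        fact_acc(i=1, acc=120)
        -> return 120
      -> return 120
    -> return 120
  -> return 120
-> return 120

Final answer: 120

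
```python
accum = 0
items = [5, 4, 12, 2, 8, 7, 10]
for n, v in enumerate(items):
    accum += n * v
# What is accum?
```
Trace:
  accum=0
  accum=0, n=0, v=5
  accum=4, n=1, v=4
  accum=28, n=2, v=12
  accum=34, n=3, v=2
  accum=66, n=4, v=8
  accum=101, n=5, v=7
  accum=161, n=6, v=10

Final answer: 161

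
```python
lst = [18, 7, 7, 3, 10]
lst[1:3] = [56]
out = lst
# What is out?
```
Trace:
  lst=[18, 7, 7, 3, 10]
  lst=[18, 56, 3, 10]
  lst=[18, 56, 3, 10], out=[18, 56, 3, 10]

Final answer: [18, 56, 3, 10]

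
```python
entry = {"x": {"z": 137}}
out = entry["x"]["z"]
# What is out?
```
Trace:
  entry={'x': {'z': 137}}
  entry={'x': {'z': 137}}, out=137

Final answer: 137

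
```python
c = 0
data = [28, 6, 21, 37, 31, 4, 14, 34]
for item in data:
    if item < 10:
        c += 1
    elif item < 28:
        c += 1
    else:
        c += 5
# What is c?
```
Trace:
  c=0
  c=5, item=28
  c=6, item=6
  c=7, item=21
  c=12, item=37
  c=17, item=31
  c=18, item=4
  c=19, item=14
  c=24, item=34

Final answer: 24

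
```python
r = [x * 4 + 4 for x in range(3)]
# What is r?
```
Trace:
  x=0
  x=1
  x=2
  r=[4, 8, 12]

Final answer: [4, 8, 12]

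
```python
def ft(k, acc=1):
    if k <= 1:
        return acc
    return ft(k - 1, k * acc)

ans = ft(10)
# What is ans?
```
Call trace:
ft(k=10, acc=1)
  ft(k=9, acc=10)
    ft(k=8, acc=90)
      ft(k=7, acc=720)
        ft(k=6, acc=5040)
          ft(k=5, acc=30240)
            ft(k=4, acc=151200)
              ft(k=3, acc=604800)
                ft(k=2, acc=1814400)
                  ft(k=1, acc=3628800)
                  -> return 3628800
                -> return 3628800
              -> return 3628800
            -> return 3628800
          -> return 3628800
        -> return 3628800
      -> return 3628800
    -> return 3628800
  -> return 3628800
-> return 3628800

Final answer: 3628800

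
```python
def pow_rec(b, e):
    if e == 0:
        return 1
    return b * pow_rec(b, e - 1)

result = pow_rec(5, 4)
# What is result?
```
Call trace:
pow_rec(b=5, e=4)
  pow_rec(b=5, e=3)
    pow_rec(b=5, e=2)
      pow_rec(b=5, e=1)
        pow_rec(b=5, e=0)
        -> return 1
      -> return 5
    -> return 25
  -> return 125
-> return 625

Final answer: 625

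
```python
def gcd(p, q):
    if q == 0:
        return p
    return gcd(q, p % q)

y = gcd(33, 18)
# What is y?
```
Call trace:
gcd(p=33, q=18)
  gcd(p=18, q=15)
    gcd(p=15, q=3)
      gcd(p=3, q=0)
      -> return 3
    -> return 3
  -> return 3
-> return 3

Final answer: 3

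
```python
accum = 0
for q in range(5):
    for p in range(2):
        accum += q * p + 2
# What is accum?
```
Trace:
  accum=0
  accum=2, q=0, p=0
  accum=4, q=0, p=1
  accum=6, q=1, p=0
  accum=9, q=1, p=1
  accum=11, q=2, p=0
  accum=15, q=2, p=1
  accum=17, q=3, p=0
  accum=22, q=3, p=1
  accum=24, q=4, p=0
  accum=30, q=4, p=1

Final answer: 30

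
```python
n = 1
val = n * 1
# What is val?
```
Trace:
  n=1
  n=1, val=1

Final answer: 1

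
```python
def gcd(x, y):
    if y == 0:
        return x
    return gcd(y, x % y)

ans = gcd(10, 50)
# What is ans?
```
Call trace:
gcd(x=10, y=50)
  gcd(x=50, y=10)
    gcd(x=10, y=0)
    -> return 10
  -> return 10
-> return 10

Final answer: 10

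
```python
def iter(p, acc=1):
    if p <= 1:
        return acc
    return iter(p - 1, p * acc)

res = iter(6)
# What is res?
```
Call trace:
iter(p=6, acc=1)
  iter(p=5, acc=6)
    iter(p=4, acc=30)
      iter(p=3, acc=120)
        iter(p=2, acc=360)
          iter(p=1, acc=720)
          -> return 720
        -> return 720
      -> return 720
    -> return 720
  -> return 720
-> return 720

Final answer: 720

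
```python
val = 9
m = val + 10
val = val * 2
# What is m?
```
Trace:
  val=9
  val=9, m=19
  val=18, m=19

Final answer: 19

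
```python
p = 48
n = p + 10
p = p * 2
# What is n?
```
Trace:
  p=48
  p=48, n=58
  p=96, n=58

Final answer: 58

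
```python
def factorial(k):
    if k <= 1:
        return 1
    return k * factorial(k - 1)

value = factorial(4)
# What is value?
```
Call trace:
factorial(k=4)
  factorial(k=3)
    factorial(k=2)
      factorial(k=1)
      -> return 1
    -> return 2
  -> return 6
-> return 24

Final answer: 24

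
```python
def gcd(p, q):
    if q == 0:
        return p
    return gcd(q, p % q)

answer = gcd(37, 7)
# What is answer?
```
Call trace:
gcd(p=37, q=7)
  gcd(p=7, q=2)
    gcd(p=2, q=1)
      gcd(p=1, q=0)
      -> return 1
    -> return 1
  -> return 1
-> return 1

Final answer: 1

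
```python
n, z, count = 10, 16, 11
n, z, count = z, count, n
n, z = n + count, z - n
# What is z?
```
Trace:
  n=10, z=16, count=11
  n=16, z=11, count=10
  n=26, z=-5, count=10

Final answer: -5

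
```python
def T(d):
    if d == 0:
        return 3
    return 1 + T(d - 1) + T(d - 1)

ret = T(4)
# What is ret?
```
Call trace (a repeated sub-call is expanded the first time; later identical calls just restate its return value):
T(d=4)
  T(d=3)
    T(d=2)
      T(d=1)
        T(d=0)
        -> return 3
        T(d=0)
        -> return 3
      -> return 7
      T(d=1) -> return 7  (same call as traced above)
    -> return 15
    T(d=2) -> return 15  (same call as traced above)
  -> return 31
  T(d=3) -> return 31  (same call as traced above)
-> return 63

Final answer: 63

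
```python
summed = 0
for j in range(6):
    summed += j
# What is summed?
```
Trace:
  summed=0
  summed=0, j=0
  summed=1, j=1
  summed=3, j=2
  summed=6, j=3
  summed=10, j=4
  summed=15, j=5

Final answer: 15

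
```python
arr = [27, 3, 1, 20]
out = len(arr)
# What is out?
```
Trace:
  arr=[27, 3, 1, 20]
  arr=[27, 3, 1, 20], out=4

Final answer: 4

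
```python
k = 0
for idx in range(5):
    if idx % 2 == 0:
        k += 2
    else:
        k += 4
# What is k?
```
Trace:
  k=0
  k=2, idx=0
  k=6, idx=1
  k=8, idx=2
  k=12, idx=3
  k=14, idx=4

Final answer: 14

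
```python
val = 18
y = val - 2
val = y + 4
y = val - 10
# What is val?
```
Trace:
  val=18
  val=18, y=16
  val=20, y=16
  val=20, y=10

Final answer: 20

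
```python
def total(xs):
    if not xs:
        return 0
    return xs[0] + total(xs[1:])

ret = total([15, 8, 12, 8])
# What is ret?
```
Call trace:
total(xs=[15, 8, 12, 8])
  total(xs=[8, 12, 8])
    total(xs=[12, 8])
      total(xs=[8])
        total(xs=[])
        -> return 0
      -> return 8
    -> return 20
  -> return 28
-> return 43

Final answer: 43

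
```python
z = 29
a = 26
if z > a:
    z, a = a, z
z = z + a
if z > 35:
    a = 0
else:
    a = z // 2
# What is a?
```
Trace:
  z=29
  z=29, a=26
  z=26, a=29
  z=55, a=29
  z=55, a=0

Final answer: 0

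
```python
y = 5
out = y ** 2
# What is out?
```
Trace:
  y=5
  y=5, out=25

Final answer: 25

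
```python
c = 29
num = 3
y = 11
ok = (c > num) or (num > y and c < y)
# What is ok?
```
Trace:
  c=29
  c=29, num=3
  c=29, num=3, y=11
  c=29, num=3, y=11, ok=True

Final answer: True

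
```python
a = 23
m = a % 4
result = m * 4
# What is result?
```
Trace:
  a=23
  a=23, m=3
  a=23, m=3, result=12

Final answer: 12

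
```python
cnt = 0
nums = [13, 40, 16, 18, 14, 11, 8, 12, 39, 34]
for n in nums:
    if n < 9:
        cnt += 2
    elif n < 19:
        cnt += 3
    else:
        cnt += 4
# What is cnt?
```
Trace:
  cnt=0
  cnt=3, n=13
  cnt=7, n=40
  cnt=10, n=16
  cnt=13, n=18
  cnt=16, n=14
  cnt=19, n=11
  cnt=21, n=8
  cnt=24, n=12
  cnt=28, n=39
  cnt=32, n=34

Final answer: 32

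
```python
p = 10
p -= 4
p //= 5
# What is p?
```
Trace:
  p=10
  p=6
  p=1

Final answer: 1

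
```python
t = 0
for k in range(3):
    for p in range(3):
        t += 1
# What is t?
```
Trace:
  t=0
  t=1, k=0, p=0
  t=2, k=0, p=1
  t=3, k=0, p=2
  t=4, k=1, p=0
  t=5, k=1, p=1
  t=6, k=1, p=2
  t=7, k=2, p=0
  t=8, k=2, p=1
  t=9, k=2, p=2

Final answer: 9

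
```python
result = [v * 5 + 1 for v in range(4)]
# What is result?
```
Trace:
  v=0
  v=1
  v=2
  v=3
  result=[1, 6, 11, 16]

Final answer: [1, 6, 11, 16]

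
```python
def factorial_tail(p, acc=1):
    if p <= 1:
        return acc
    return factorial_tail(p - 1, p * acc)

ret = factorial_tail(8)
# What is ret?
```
Call trace:
factorial_tail(p=8, acc=1)
  factorial_tail(p=7, acc=8)
    factorial_tail(p=6, acc=56)
      factorial_tail(p=5, acc=336)
        factorial_tail(p=4, acc=1680)
          factorial_tail(p=3, acc=6720)
            factorial_tail(p=2, acc=20160)
              factorial_tail(p=1, acc=40320)
              -> return 40320
            -> return 40320
          -> return 40320
        -> return 40320
      -> return 40320
    -> return 40320
  -> return 40320
-> return 40320

Final answer: 40320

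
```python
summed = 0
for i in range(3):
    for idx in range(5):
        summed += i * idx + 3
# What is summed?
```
Trace:
  summed=0
  summed=3, i=0, idx=0
  summed=6, i=0, idx=1
  summed=9, i=0, idx=2
  summed=12, i=0, idx=3
  summed=15, i=0, idx=4
  summed=18, i=1, idx=0
  summed=22, i=1, idx=1
  summed=27, i=1, idx=2
  summed=33, i=1, idx=3
  summed=40, i=1, idx=4
  summed=43, i=2, idx=0
  summed=48, i=2, idx=1
  summed=55, i=2, idx=2
  summed=64, i=2, idx=3
  summed=75, i=2, idx=4

Final answer: 75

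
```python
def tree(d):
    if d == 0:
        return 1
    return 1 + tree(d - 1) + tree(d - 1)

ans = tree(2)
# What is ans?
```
Call trace (a repeated sub-call is expanded the first time; later identical calls just restate its return value):
tree(d=2)
  tree(d=1)
    tree(d=0)
    -> return 1
    tree(d=0)
    -> return 1
  -> return 3
  tree(d=1) -> return 3  (same call as traced above)
-> return 7

Final answer: 7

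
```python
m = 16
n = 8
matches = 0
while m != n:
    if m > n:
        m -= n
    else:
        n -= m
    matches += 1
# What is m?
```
Trace:
  m=16
  m=16, n=8
  m=16, n=8, matches=0
  m=8, n=8, matches=1

Final answer: 8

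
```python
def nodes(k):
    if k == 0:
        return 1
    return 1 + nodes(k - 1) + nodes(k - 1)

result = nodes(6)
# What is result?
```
Call trace (a repeated sub-call is expanded the first time; later identical calls just restate its return value):
nodes(k=6)
  nodes(k=5)
    nodes(k=4)
      nodes(k=3)
        nodes(k=2)
          nodes(k=1)
            nodes(k=0)
            -> return 1
            nodes(k=0)
            -> return 1
          -> return 3
          nodes(k=1) -> return 3  (same call as traced above)
        -> return 7
        nodes(k=2) -> return 7  (same call as traced above)
      -> return 15
      nodes(k=3) -> return 15  (same call as traced above)
    -> return 31
    nodes(k=4) -> return 31  (same call as traced above)
  -> return 63
  nodes(k=5) -> return 63  (same call as traced above)
-> return 127

Final answer: 127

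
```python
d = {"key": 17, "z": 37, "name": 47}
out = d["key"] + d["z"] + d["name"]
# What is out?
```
Trace:
  d={'key': 17, 'z': 37, 'name': 47}
  d={'key': 17, 'z': 37, 'name': 47}, out=101

Final answer: 101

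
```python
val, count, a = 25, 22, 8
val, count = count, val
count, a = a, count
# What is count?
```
Trace:
  val=25, count=22, a=8
  val=22, count=25, a=8
  val=22, count=8, a=25

Final answer: 8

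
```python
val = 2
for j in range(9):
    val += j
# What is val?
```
Trace:
  val=2
  val=2, j=0
  val=3, j=1
  val=5, j=2
  val=8, j=3
  val=12, j=4
  val=17, j=5
  val=23, j=6
  val=30, j=7
  val=38, j=8

Final answer: 38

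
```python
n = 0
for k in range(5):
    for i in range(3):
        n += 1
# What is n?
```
Trace:
  n=0
  n=1, k=0, i=0
  n=2, k=0, i=1
  n=3, k=0, i=2
  n=4, k=1, i=0
  n=5, k=1, i=1
  n=6, k=1, i=2
  n=7, k=2, i=0
  n=8, k=2, i=1
  n=9, k=2, i=2
  n=10, k=3, i=0
  n=11, k=3, i=1
  n=12, k=3, i=2
  n=13, k=4, i=0
  n=14, k=4, i=1
  n=15, k=4, i=2

Final answer: 15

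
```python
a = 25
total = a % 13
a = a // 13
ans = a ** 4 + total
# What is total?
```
Trace:
  a=25
  a=25, total=12
  a=1, total=12
  a=1, total=12, ans=13

Final answer: 12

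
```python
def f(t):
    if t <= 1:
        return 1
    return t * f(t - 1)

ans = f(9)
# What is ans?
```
Call trace:
f(t=9)
  f(t=8)
    f(t=7)
      f(t=6)
        f(t=5)
          f(t=4)
            f(t=3)
              f(t=2)
                f(t=1)
                -> return 1
              -> return 2
            -> return 6
          -> return 24
        -> return 120
      -> return 720
    -> return 5040
  -> return 40320
-> return 362880

Final answer: 362880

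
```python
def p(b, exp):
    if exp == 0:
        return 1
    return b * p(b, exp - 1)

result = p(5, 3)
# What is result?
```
Call trace:
p(b=5, exp=3)
  p(b=5, exp=2)
    p(b=5, exp=1)
      p(b=5, exp=0)
      -> return 1
    -> return 5
  -> return 25
-> return 125

Final answer: 125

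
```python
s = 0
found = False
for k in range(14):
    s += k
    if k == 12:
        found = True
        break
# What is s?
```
Trace:
  s=0
  s=0, found=False
  s=0, found=False, k=0
  s=1, found=False, k=1
  s=3, found=False, k=2
  s=6, found=False, k=3
  s=10, found=False, k=4
  s=15, found=False, k=5
  s=21, found=False, k=6
  s=28, found=False, k=7
  s=36, found=False, k=8
  s=45, found=False, k=9
  s=55, found=False, k=10
  s=66, found=False, k=11
  s=78, found=True, k=12

Final answer: 78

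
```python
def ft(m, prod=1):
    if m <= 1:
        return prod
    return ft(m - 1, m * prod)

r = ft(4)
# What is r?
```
Call trace:
ft(m=4, prod=1)
  ft(m=3, prod=4)
    ft(m=2, prod=12)
      ft(m=1, prod=24)
      -> return 24
    -> return 24
  -> return 24
-> return 24

Final answer: 24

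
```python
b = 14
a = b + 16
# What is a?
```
Trace:
  b=14
  b=14, a=30

Final answer: 30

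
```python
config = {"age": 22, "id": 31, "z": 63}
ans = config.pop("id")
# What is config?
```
Trace:
  config={'age': 22, 'id': 31, 'z': 63}
  config={'age': 22, 'z': 63}, ans=31

Final answer: {'age': 22, 'z': 63}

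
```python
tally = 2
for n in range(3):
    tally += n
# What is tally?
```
Trace:
  tally=2
  tally=2, n=0
  tally=3, n=1
  tally=5, n=2

Final answer: 5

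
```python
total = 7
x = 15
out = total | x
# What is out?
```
Trace:
  total=7
  total=7, x=15
  total=7, x=15, out=15

Final answer: 15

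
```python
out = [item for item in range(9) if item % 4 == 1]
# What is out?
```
Trace:
  item=0
  item=1
  item=2
  item=3
  item=4
  item=5
  item=6
  item=7
  item=8
  out=[1, 5]

Final answer: [1, 5]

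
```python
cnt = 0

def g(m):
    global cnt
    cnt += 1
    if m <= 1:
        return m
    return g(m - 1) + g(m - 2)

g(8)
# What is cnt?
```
Call trace (a repeated sub-call is expanded the first time; later identical calls just restate its return value):
g(m=8)
  g(m=7)
    g(m=6)
      g(m=5)
        g(m=4)
          g(m=3)
            g(m=2)
              g(m=1)
              -> return 1
              g(m=0)
              -> return 0
            -> return 1
            g(m=1)
            -> return 1
          -> return 2
          g(m=2) -> return 1  (same call as traced above)
        -> return 3
        g(m=3) -> return 2  (same call as traced above)
      -> return 5
      g(m=4) -> return 3  (same call as traced above)
    -> return 8
    g(m=5) -> return 5  (same call as traced above)
  -> return 13
  g(m=6) -> return 8  (same call as traced above)
-> return 21

cnt is incremented once per call, so count the calls in each subtree. Let C(m) = number of calls made by g(m).
C(0) = C(1) = 1 (base case, no recursion); C(m) = 1 + C(m - 1) + C(m - 2) otherwise.
C(2) = 1 + C(1) + C(0) = 1 + 1 + 1 = 3
C(3) = 1 + C(2) + C(1) = 1 + 3 + 1 = 5
C(4) = 1 + C(3) + C(2) = 1 + 5 + 3 = 9
C(5) = 1 + C(4) + C(3) = 1 + 9 + 5 = 15
C(6) = 1 + C(5) + C(4) = 1 + 15 + 9 = 25
C(7) = 1 + C(6) + C(5) = 1 + 25 + 15 = 41
C(8) = 1 + C(7) + C(6) = 1 + 41 + 25 = 67
cnt = C(8) = 67

Final answer: 67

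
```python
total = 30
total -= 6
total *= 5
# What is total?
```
Trace:
  total=30
  total=24
  total=120

Final answer: 120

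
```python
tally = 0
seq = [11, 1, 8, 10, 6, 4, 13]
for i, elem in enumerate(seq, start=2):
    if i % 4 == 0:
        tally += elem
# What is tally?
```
Trace:
  tally=0
  tally=0, i=2, elem=11
  tally=0, i=3, elem=1
  tally=8, i=4, elem=8
  tally=8, i=5, elem=10
  tally=8, i=6, elem=6
  tally=8, i=7, elem=4
  tally=21, i=8, elem=13

Final answer: 21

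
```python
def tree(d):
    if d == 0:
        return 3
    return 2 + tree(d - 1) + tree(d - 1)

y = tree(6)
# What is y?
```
Call trace (a repeated sub-call is expanded the first time; later identical calls just restate its return value):
tree(d=6)
  tree(d=5)
    tree(d=4)
      tree(d=3)
        tree(d=2)
          tree(d=1)
            tree(d=0)
            -> return 3
            tree(d=0)
            -> return 3
          -> return 8
          tree(d=1) -> return 8  (same call as traced above)
        -> return 18
        tree(d=2) -> return 18  (same call as traced above)
      -> return 38
      tree(d=3) -> return 38  (same call as traced above)
    -> return 78
    tree(d=4) -> return 78  (same call as traced above)
  -> return 158
  tree(d=5) -> return 158  (same call as traced above)
-> return 318

Final answer: 318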